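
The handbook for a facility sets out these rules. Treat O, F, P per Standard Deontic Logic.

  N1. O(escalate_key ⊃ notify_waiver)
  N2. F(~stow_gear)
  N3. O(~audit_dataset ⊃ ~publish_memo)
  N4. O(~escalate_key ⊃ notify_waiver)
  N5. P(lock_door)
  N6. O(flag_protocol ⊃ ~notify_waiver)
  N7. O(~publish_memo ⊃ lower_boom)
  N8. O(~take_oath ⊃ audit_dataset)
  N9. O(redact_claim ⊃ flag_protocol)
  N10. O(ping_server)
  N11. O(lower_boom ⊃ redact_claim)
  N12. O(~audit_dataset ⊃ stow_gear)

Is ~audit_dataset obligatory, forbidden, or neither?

Forbidden

By case analysis on escalate_key: premise 1 gives O(escalate_key ⊃ notify_waiver) and premise 4 gives O(~escalate_key ⊃ notify_waiver), so O(notify_waiver) either way.
The contrapositive of premise 6 (O(flag_protocol ⊃ ~notify_waiver)) is O(notify_waiver ⊃ ~flag_protocol), and O(notify_waiver) is already established, so O(~flag_protocol).
Premise 9, O(redact_claim ⊃ flag_protocol), contraposes to O(~flag_protocol ⊃ ~redact_claim); with O(~flag_protocol) we get O(~redact_claim).
Premise 11, O(lower_boom ⊃ redact_claim), contraposes to O(~redact_claim ⊃ ~lower_boom); with O(~redact_claim) we get O(~lower_boom).
Premise 7, O(~publish_memo ⊃ lower_boom), contraposes to O(~lower_boom ⊃ publish_memo); with O(~lower_boom) we get O(publish_memo).
Premise 3, O(~audit_dataset ⊃ ~publish_memo), contraposes to O(publish_memo ⊃ audit_dataset); with O(publish_memo) we get O(audit_dataset).
Premises 2, 5, 8, 10, 12 do not contribute to this derivation.
Thus O(audit_dataset), which is F(~audit_dataset): ~audit_dataset is forbidden.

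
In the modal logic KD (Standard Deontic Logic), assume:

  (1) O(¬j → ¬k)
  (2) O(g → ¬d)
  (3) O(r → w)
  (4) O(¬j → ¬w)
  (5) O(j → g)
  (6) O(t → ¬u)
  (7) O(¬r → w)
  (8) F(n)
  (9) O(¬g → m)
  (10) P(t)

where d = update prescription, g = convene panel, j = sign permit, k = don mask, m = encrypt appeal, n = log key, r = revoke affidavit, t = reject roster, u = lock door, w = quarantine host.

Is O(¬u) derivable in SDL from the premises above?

Premise 6 is O(t → ¬u), but O(t) is not derivable from the premises (the permission P(t) asserts only ¬O(¬t), not O(t)), so it does not yield O(¬u).
No other premise forces O(¬u). An ideal world satisfying every premise can still have ¬u false, so O(¬u) is not derivable.

No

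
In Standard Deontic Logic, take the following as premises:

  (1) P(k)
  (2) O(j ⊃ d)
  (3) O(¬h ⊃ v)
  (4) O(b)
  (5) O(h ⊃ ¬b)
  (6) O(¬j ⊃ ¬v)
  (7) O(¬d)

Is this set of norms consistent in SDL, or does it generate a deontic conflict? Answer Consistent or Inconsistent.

Premise 4 states O(b) outright.
The contrapositive of premise 5 (O(h ⊃ ¬b)) is O(b ⊃ ¬h), and O(b) is already established, so O(¬h).
Premise 3 is O(¬h ⊃ v); since O(¬h), deontic closure gives O(v).
Premise 6, O(¬j ⊃ ¬v), contraposes to O(v ⊃ j); with O(v) we get O(j).
Applying K to premise 2 (O(j ⊃ d)) and O(j) yields O(d).
However, premise 7 gives O(¬d).
We now have both O(d) and O(¬d) — d is simultaneously obligatory and forbidden, violating the D-axiom.

Inconsistent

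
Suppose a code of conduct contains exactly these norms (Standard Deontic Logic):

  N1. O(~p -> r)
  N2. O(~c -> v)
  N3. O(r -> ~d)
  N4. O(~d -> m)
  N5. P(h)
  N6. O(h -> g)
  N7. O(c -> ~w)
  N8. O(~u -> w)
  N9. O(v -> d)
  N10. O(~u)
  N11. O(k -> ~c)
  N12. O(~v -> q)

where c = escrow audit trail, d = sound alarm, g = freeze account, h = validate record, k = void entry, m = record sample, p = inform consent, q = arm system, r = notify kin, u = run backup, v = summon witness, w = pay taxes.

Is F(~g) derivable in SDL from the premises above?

Premise 6 is O(h -> g), but O(h) is not derivable from the premises (the permission P(h) asserts only ~O(~h), not O(h)), so it does not yield O(g).
No other premise forces O(g). An ideal world satisfying every premise can still have ~g true, so F(~g) is not derivable.

No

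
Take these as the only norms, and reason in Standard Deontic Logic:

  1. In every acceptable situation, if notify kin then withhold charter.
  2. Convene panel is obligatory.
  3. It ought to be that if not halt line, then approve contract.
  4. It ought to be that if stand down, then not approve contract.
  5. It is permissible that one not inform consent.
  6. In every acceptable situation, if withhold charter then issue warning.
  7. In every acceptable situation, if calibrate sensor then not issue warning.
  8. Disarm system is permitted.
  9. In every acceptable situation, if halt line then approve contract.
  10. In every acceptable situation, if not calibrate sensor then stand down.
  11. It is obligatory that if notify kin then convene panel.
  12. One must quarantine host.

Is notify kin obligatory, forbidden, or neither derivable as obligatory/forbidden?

Premises 3 and 9 cover both cases: O(¬halt_line → approve_contract) and O(halt_line → approve_contract). Since ¬halt_line ∨ halt_line is a tautology, O(approve_contract) follows.
Premise 4, O(stand_down → ¬approve_contract), contraposes to O(approve_contract → ¬stand_down); with O(approve_contract) we get O(¬stand_down).
Premise 10, O(¬calibrate_sensor → stand_down), contraposes to O(¬stand_down → calibrate_sensor); with O(¬stand_down) we get O(calibrate_sensor).
With premise 7, O(calibrate_sensor → ¬issue_warning), the K-axiom yields O(¬issue_warning).
Premise 6, O(withhold_charter → issue_warning), contraposes to O(¬issue_warning → ¬withhold_charter); with O(¬issue_warning) we get O(¬withhold_charter).
The contrapositive of premise 1 (O(notify_kin → withhold_charter)) is O(¬withhold_charter → ¬notify_kin), and O(¬withhold_charter) is already established, so O(¬notify_kin).
Premises 2, 5, 8, 11, 12 do not contribute to this derivation.
Thus O(¬notify_kin), which is F(notify_kin): notify_kin is forbidden.

Forbidden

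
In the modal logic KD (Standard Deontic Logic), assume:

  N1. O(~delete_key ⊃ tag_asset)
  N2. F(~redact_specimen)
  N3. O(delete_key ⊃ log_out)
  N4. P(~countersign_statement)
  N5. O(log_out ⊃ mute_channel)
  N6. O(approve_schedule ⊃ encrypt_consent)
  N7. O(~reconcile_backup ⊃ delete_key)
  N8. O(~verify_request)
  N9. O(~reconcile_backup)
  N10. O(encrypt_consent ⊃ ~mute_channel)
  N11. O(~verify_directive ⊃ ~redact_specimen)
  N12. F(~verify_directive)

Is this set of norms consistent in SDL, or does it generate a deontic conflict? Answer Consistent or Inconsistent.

Premise 11 is O(~verify_directive ⊃ ~redact_specimen), but O(~verify_directive) is not derivable from the premises, so it does not yield O(~redact_specimen).
So O(~redact_specimen) is not derivable, and the apparent clash with O(redact_specimen) does not arise.
A world satisfying every obligation exists (e.g. approve_schedule=false, countersign_statement=false, delete_key=true, encrypt_consent=false, log_out=true, mute_channel=true, reconcile_backup=false, redact_specimen=true, tag_asset=false, verify_directive=true, verify_request=false); no atom is both obligatory and forbidden, so the set is consistent.

Consistent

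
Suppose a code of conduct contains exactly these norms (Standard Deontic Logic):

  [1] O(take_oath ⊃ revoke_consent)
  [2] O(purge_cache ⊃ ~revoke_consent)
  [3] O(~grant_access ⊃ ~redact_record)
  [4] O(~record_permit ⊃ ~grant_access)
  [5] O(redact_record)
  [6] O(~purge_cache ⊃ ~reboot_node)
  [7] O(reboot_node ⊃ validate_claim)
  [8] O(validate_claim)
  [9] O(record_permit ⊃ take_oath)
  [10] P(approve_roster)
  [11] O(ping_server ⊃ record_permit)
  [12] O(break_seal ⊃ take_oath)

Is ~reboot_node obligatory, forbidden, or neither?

Obligatory

Premise 5 gives O(redact_record).
The contrapositive of premise 3 (O(~grant_access ⊃ ~redact_record)) is O(redact_record ⊃ grant_access), and O(redact_record) is already established, so O(grant_access).
Premise 4, O(~record_permit ⊃ ~grant_access), contraposes to O(grant_access ⊃ record_permit); with O(grant_access) we get O(record_permit).
Premise 9 is O(record_permit ⊃ take_oath); since O(record_permit), deontic closure gives O(take_oath).
Applying K to premise 1 (O(take_oath ⊃ revoke_consent)) and O(take_oath) yields O(revoke_consent).
The contrapositive of premise 2 (O(purge_cache ⊃ ~revoke_consent)) is O(revoke_consent ⊃ ~purge_cache), and O(revoke_consent) is already established, so O(~purge_cache).
Premise 6 is O(~purge_cache ⊃ ~reboot_node); since O(~purge_cache), deontic closure gives O(~reboot_node).
Premises 7, 8, 10, 11, 12 do not contribute to this derivation.
Hence ~reboot_node is obligatory.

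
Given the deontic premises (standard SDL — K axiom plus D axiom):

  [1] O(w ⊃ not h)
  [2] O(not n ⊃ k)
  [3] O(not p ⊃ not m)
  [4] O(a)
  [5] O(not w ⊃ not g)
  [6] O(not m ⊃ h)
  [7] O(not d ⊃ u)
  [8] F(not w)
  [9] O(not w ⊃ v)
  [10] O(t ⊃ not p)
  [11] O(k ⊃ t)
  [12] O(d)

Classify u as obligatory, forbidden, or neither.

Premise 7 is O(not d ⊃ u), but O(not d) is not derivable from the premises, so it does not yield O(u).
No premise or chain of K-axiom applications forces O(u), and none forces O(not u). So u is neither obligatory nor forbidden under these norms.

Neither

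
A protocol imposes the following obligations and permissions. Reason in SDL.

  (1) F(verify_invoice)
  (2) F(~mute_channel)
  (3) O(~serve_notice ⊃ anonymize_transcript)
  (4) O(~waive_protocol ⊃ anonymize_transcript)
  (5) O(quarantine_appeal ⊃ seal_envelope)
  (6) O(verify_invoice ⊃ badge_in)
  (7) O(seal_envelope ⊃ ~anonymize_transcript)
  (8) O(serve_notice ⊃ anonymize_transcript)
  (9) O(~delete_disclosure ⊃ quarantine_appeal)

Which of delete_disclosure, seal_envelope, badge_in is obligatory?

Premises 3 and 8 cover both cases: O(~serve_notice ⊃ anonymize_transcript) and O(serve_notice ⊃ anonymize_transcript). Since ~serve_notice ∨ serve_notice is a tautology, O(anonymize_transcript) follows.
The contrapositive of premise 7 (O(seal_envelope ⊃ ~anonymize_transcript)) is O(anonymize_transcript ⊃ ~seal_envelope), and O(anonymize_transcript) is already established, so O(~seal_envelope).
Premise 5, O(quarantine_appeal ⊃ seal_envelope), contraposes to O(~seal_envelope ⊃ ~quarantine_appeal); with O(~seal_envelope) we get O(~quarantine_appeal).
Premise 9 is O(~delete_disclosure ⊃ quarantine_appeal); contrapositively O(~quarantine_appeal ⊃ delete_disclosure). Since O(~quarantine_appeal) holds, K gives O(delete_disclosure).
So O(delete_disclosure) holds — delete_disclosure is obligatory. None of the other listed options is made obligatory by any chain of premises.

delete_disclosure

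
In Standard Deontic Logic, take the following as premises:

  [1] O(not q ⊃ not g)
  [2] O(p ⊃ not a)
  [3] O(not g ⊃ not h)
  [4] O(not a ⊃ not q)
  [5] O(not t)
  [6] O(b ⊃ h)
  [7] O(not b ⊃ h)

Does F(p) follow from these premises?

Premises 7 and 6 cover both cases: O(not b ⊃ h) and O(b ⊃ h). Since not b ∨ b is a tautology, O(h) follows.
Premise 3 is O(not g ⊃ not h); contrapositively O(h ⊃ g). Since O(h) holds, K gives O(g).
Premise 1, O(not q ⊃ not g), contraposes to O(g ⊃ q); with O(g) we get O(q).
The contrapositive of premise 4 (O(not a ⊃ not q)) is O(q ⊃ a), and O(q) is already established, so O(a).
Premise 2, O(p ⊃ not a), contraposes to O(a ⊃ not p); with O(a) we get O(not p).
Premise 5 does not contribute to this derivation.
So O(not p) holds, i.e. F(p). The claim follows.

Yes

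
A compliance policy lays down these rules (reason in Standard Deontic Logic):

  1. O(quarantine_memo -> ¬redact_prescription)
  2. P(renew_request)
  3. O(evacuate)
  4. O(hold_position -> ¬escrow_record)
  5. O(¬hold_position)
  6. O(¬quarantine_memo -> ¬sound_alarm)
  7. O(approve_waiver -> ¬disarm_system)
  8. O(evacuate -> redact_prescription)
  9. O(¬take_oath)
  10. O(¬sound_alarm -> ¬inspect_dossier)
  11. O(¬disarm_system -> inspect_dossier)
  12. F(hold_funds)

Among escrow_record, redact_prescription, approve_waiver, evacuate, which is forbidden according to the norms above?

Premise 3 states O(evacuate) outright.
Premise 8 is O(evacuate -> redact_prescription); since O(evacuate), deontic closure gives O(redact_prescription).
Premise 1 is O(quarantine_memo -> ¬redact_prescription); contrapositively O(redact_prescription -> ¬quarantine_memo). Since O(redact_prescription) holds, K gives O(¬quarantine_memo).
With premise 6, O(¬quarantine_memo -> ¬sound_alarm), the K-axiom yields O(¬sound_alarm).
Applying K to premise 10 (O(¬sound_alarm -> ¬inspect_dossier)) and O(¬sound_alarm) yields O(¬inspect_dossier).
Premise 11, O(¬disarm_system -> inspect_dossier), contraposes to O(¬inspect_dossier -> disarm_system); with O(¬inspect_dossier) we get O(disarm_system).
The contrapositive of premise 7 (O(approve_waiver -> ¬disarm_system)) is O(disarm_system -> ¬approve_waiver), and O(disarm_system) is already established, so O(¬approve_waiver).
So O(¬approve_waiver) holds, i.e. approve_waiver is forbidden. None of the other listed options is forbidden under the premises.

approve_waiver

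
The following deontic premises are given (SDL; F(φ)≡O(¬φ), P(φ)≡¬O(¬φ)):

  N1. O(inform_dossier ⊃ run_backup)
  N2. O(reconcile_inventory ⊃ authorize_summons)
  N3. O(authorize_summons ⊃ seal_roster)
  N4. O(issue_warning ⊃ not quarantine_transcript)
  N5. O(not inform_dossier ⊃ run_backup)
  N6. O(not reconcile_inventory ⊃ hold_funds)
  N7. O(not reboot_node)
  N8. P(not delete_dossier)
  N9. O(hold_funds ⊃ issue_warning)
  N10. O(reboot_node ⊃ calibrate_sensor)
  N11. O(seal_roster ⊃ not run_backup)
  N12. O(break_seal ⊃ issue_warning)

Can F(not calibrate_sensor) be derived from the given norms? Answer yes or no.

Premise 10 is O(reboot_node ⊃ calibrate_sensor), but O(reboot_node) is not derivable from the premises, so it does not yield O(calibrate_sensor).
No other premise forces O(calibrate_sensor). An ideal world satisfying every premise can still have not calibrate_sensor true, so F(not calibrate_sensor) is not derivable.

No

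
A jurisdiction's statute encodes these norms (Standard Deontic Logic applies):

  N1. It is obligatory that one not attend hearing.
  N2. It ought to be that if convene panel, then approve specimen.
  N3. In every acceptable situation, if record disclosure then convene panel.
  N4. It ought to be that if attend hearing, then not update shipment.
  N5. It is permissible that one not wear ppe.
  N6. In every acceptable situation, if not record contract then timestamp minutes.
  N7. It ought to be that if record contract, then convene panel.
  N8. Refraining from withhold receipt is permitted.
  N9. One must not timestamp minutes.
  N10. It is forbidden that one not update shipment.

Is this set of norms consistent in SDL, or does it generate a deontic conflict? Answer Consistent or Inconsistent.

Premise 4 is O(attend_hearing → ¬update_shipment), but O(attend_hearing) is not derivable from the premises, so it does not yield O(¬update_shipment).
So O(¬update_shipment) is not derivable, and the apparent clash with O(update_shipment) does not arise.
A world satisfying every obligation exists (e.g. approve_specimen=true, attend_hearing=false, convene_panel=true, record_contract=true, record_disclosure=false, timestamp_minutes=false, update_shipment=true, wear_ppe=false, withhold_receipt=false); no atom is both obligatory and forbidden, so the set is consistent.

Consistent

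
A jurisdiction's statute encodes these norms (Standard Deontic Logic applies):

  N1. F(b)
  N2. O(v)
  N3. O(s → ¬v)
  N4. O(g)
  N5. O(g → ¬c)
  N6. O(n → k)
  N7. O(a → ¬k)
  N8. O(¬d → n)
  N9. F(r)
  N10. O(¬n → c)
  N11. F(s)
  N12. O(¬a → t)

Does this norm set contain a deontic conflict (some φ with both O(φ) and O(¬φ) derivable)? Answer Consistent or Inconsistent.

Premise 3 is O(s → ¬v), but O(s) is not derivable from the premises, so it does not yield O(¬v).
So O(¬v) is not derivable, and the apparent clash with O(v) does not arise.
A world satisfying every obligation exists (e.g. a=false, b=false, c=false, d=false, g=true, k=true, n=true, r=false, s=false, t=true, v=true); no atom is both obligatory and forbidden, so the set is consistent.

Consistent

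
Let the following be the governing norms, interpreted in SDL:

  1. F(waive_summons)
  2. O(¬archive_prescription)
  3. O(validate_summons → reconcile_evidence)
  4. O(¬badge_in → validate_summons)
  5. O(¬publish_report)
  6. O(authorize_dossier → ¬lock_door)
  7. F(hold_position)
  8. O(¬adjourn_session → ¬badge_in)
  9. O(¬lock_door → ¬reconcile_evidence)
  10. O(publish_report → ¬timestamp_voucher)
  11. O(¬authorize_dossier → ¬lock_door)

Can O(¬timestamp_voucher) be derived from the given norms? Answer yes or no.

No

Premise 10 is O(publish_report → ¬timestamp_voucher), but O(publish_report) is not derivable from the premises, so it does not yield O(¬timestamp_voucher).
No other premise forces O(¬timestamp_voucher). An ideal world satisfying every premise can still have ¬timestamp_voucher false, so O(¬timestamp_voucher) is not derivable.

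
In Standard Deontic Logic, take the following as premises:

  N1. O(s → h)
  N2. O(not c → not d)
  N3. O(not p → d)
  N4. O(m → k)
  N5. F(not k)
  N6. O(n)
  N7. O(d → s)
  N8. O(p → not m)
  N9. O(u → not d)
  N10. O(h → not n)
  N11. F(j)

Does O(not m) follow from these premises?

Yes

Premise 6 gives O(n).
The contrapositive of premise 10 (O(h → not n)) is O(n → not h), and O(n) is already established, so O(not h).
The contrapositive of premise 1 (O(s → h)) is O(not h → not s), and O(not h) is already established, so O(not s).
The contrapositive of premise 7 (O(d → s)) is O(not s → not d), and O(not s) is already established, so O(not d).
Premise 3, O(not p → d), contraposes to O(not d → p); with O(not d) we get O(p).
From O(p) and premise 8, O(p → not m), we obtain O(not m).
Premises 2, 4, 5, 9, 11 do not contribute to this derivation.
So O(not m) follows.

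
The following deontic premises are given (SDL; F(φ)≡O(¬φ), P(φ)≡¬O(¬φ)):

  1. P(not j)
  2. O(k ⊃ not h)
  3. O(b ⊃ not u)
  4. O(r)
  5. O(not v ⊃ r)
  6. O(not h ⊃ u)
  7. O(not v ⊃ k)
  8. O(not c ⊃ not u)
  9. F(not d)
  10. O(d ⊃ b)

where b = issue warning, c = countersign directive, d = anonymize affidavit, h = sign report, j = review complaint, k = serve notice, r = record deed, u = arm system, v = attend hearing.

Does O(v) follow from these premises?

Yes

Premise 9, F(not d), is equivalent to O(d).
Applying K to premise 10 (O(d ⊃ b)) and O(d) yields O(b).
Premise 3 is O(b ⊃ not u); since O(b), deontic closure gives O(not u).
Premise 6, O(not h ⊃ u), contraposes to O(not u ⊃ h); with O(not u) we get O(h).
The contrapositive of premise 2 (O(k ⊃ not h)) is O(h ⊃ not k), and O(h) is already established, so O(not k).
Premise 7, O(not v ⊃ k), contraposes to O(not k ⊃ v); with O(not k) we get O(v).
Premises 1, 4, 5, 8 do not contribute to this derivation.
So O(v) follows.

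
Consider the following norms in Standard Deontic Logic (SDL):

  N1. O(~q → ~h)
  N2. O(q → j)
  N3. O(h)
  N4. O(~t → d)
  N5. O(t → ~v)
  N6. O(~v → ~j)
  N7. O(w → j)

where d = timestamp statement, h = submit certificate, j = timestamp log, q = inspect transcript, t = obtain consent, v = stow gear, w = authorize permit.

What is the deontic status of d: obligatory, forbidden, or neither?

Obligatory

Premise 3 states O(h) outright.
Premise 1 is O(~q → ~h); contrapositively O(h → q). Since O(h) holds, K gives O(q).
From O(q) and premise 2, O(q → j), we obtain O(j).
Premise 6 is O(~v → ~j); contrapositively O(j → v). Since O(j) holds, K gives O(v).
Premise 5, O(t → ~v), contraposes to O(v → ~t); with O(v) we get O(~t).
With premise 4, O(~t → d), the K-axiom yields O(d).
Premise 7 does not contribute to this derivation.
Hence d is obligatory.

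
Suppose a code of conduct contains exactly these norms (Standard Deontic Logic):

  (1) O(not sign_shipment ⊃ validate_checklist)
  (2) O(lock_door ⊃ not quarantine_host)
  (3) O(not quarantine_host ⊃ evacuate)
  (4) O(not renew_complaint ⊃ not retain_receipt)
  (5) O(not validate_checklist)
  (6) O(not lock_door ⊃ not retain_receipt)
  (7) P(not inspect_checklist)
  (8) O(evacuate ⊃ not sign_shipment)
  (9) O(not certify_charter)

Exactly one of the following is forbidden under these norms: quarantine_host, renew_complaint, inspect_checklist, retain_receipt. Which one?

retain_receipt

Premise 5 states O(not validate_checklist) outright.
Premise 1, O(not sign_shipment ⊃ validate_checklist), contraposes to O(not validate_checklist ⊃ sign_shipment); with O(not validate_checklist) we get O(sign_shipment).
The contrapositive of premise 8 (O(evacuate ⊃ not sign_shipment)) is O(sign_shipment ⊃ not evacuate), and O(sign_shipment) is already established, so O(not evacuate).
The contrapositive of premise 3 (O(not quarantine_host ⊃ evacuate)) is O(not evacuate ⊃ quarantine_host), and O(not evacuate) is already established, so O(quarantine_host).
Premise 2 is O(lock_door ⊃ not quarantine_host); contrapositively O(quarantine_host ⊃ not lock_door). Since O(quarantine_host) holds, K gives O(not lock_door).
With premise 6, O(not lock_door ⊃ not retain_receipt), the K-axiom yields O(not retain_receipt).
So O(not retain_receipt) holds, i.e. retain_receipt is forbidden. None of the other listed options is forbidden under the premises.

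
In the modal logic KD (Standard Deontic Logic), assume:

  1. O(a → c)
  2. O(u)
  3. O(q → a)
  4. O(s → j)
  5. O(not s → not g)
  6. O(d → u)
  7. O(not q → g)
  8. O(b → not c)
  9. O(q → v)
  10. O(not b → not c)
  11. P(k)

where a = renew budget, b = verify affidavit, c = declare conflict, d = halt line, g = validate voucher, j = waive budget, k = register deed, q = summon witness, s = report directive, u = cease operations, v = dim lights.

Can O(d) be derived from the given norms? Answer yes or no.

No

Premise 6 is O(d → u); even if O(u) held, inferring O(d) would be affirming the consequent — invalid.
No other premise forces O(d). An ideal world satisfying every premise can still have d false, so O(d) is not derivable.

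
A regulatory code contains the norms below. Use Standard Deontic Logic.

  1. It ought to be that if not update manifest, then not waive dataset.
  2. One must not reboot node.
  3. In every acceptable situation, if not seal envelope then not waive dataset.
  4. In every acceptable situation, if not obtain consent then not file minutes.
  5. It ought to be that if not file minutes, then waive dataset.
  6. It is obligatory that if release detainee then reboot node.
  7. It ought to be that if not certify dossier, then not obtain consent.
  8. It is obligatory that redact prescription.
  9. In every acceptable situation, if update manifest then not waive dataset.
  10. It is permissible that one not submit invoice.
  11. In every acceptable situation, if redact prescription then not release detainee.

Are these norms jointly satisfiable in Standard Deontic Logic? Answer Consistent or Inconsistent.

Consistent

Premise 6 is O(release_detainee → reboot_node), but O(release_detainee) is not derivable from the premises, so it does not yield O(reboot_node).
So O(reboot_node) is not derivable, and the apparent clash with O(¬reboot_node) does not arise.
A world satisfying every obligation exists (e.g. certify_dossier=true, file_minutes=true, obtain_consent=true, reboot_node=false, redact_prescription=true, release_detainee=false, seal_envelope=false, submit_invoice=false, update_manifest=false, waive_dataset=false); no atom is both obligatory and forbidden, so the set is consistent.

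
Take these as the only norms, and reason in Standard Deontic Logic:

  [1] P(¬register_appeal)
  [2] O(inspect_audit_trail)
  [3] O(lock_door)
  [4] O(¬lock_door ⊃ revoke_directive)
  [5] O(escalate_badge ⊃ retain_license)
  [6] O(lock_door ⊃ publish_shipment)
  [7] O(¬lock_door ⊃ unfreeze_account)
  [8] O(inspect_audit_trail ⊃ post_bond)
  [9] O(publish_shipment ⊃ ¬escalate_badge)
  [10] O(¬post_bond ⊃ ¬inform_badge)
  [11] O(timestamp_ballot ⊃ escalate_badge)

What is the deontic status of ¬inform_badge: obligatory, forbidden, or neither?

Premise 10 is O(¬post_bond ⊃ ¬inform_badge), but O(¬post_bond) is not derivable from the premises, so it does not yield O(¬inform_badge).
No premise or chain of K-axiom applications forces O(¬inform_badge), and none forces O(inform_badge). So ¬inform_badge is neither obligatory nor forbidden under these norms.

Neither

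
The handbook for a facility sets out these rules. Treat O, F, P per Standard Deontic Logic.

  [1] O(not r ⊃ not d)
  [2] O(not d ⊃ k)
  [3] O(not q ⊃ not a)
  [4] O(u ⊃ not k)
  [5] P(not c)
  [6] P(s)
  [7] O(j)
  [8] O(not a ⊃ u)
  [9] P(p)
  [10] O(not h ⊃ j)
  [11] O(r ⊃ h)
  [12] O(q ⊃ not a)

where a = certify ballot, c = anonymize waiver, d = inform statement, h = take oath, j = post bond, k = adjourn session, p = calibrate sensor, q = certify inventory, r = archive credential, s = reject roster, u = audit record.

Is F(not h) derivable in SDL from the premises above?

Premises 12 and 3 cover both cases: O(q ⊃ not a) and O(not q ⊃ not a). Since q ∨ not q is a tautology, O(not a) follows.
Applying K to premise 8 (O(not a ⊃ u)) and O(not a) yields O(u).
Applying K to premise 4 (O(u ⊃ not k)) and O(u) yields O(not k).
Premise 2 is O(not d ⊃ k); contrapositively O(not k ⊃ d). Since O(not k) holds, K gives O(d).
The contrapositive of premise 1 (O(not r ⊃ not d)) is O(d ⊃ r), and O(d) is already established, so O(r).
Premise 11 is O(r ⊃ h); since O(r), deontic closure gives O(h).
Premises 5, 6, 7, 9, 10 do not contribute to this derivation.
So O(h) holds, i.e. F(not h). The claim follows.

Yes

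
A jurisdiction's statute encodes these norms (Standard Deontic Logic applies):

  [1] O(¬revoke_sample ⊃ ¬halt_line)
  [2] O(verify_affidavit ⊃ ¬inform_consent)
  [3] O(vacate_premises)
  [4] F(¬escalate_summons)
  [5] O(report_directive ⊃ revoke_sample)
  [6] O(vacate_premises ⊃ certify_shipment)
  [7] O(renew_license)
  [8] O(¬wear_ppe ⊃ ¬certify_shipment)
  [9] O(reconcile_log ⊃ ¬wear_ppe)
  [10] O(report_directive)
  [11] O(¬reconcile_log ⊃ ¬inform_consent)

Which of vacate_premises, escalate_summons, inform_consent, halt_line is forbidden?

Premise 3 states O(vacate_premises) outright.
Premise 6 is O(vacate_premises ⊃ certify_shipment); since O(vacate_premises), deontic closure gives O(certify_shipment).
Premise 8 is O(¬wear_ppe ⊃ ¬certify_shipment); contrapositively O(certify_shipment ⊃ wear_ppe). Since O(certify_shipment) holds, K gives O(wear_ppe).
Premise 9, O(reconcile_log ⊃ ¬wear_ppe), contraposes to O(wear_ppe ⊃ ¬reconcile_log); with O(wear_ppe) we get O(¬reconcile_log).
Premise 11 is O(¬reconcile_log ⊃ ¬inform_consent); since O(¬reconcile_log), deontic closure gives O(¬inform_consent).
So O(¬inform_consent) holds, i.e. inform_consent is forbidden. None of the other listed options is forbidden under the premises.

inform_consent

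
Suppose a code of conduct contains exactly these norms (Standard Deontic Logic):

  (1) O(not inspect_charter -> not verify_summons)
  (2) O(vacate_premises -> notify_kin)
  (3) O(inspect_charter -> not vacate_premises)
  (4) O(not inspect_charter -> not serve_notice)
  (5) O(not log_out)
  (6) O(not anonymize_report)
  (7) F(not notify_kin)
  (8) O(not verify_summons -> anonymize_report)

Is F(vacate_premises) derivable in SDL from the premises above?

Premise 6 states O(not anonymize_report) outright.
Premise 8, O(not verify_summons -> anonymize_report), contraposes to O(not anonymize_report -> verify_summons); with O(not anonymize_report) we get O(verify_summons).
Premise 1, O(not inspect_charter -> not verify_summons), contraposes to O(verify_summons -> inspect_charter); with O(verify_summons) we get O(inspect_charter).
With premise 3, O(inspect_charter -> not vacate_premises), the K-axiom yields O(not vacate_premises).
Premises 2, 4, 5, 7 do not contribute to this derivation.
So O(not vacate_premises) holds, i.e. F(vacate_premises). The claim follows.

Yes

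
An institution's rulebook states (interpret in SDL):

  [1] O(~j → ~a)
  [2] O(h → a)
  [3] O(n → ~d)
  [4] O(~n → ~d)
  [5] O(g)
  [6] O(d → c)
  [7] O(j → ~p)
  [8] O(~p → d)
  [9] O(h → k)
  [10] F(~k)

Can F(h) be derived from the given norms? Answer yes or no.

Premises 3 and 4 are O(n → ~d) and O(~n → ~d); every ideal world satisfies n or ~n, so in either case ~d holds — hence O(~d).
Premise 8, O(~p → d), contraposes to O(~d → p); with O(~d) we get O(p).
Premise 7, O(j → ~p), contraposes to O(p → ~j); with O(p) we get O(~j).
Premise 1 is O(~j → ~a); since O(~j), deontic closure gives O(~a).
The contrapositive of premise 2 (O(h → a)) is O(~a → ~h), and O(~a) is already established, so O(~h).
Premises 5, 6, 9, 10 do not contribute to this derivation.
So O(~h) holds, i.e. F(h). The claim follows.

Yes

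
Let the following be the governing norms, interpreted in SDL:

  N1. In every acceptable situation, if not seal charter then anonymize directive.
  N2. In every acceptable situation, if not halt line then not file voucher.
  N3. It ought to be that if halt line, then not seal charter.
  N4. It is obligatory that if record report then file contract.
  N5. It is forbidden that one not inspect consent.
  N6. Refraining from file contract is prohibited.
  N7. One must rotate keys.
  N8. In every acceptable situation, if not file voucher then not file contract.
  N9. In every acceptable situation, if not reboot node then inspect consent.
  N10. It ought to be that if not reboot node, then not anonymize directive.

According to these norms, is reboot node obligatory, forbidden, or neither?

Obligatory

F(¬file_contract) at premise 6 means O(file_contract).
Premise 8 is O(¬file_voucher → ¬file_contract); contrapositively O(file_contract → file_voucher). Since O(file_contract) holds, K gives O(file_voucher).
The contrapositive of premise 2 (O(¬halt_line → ¬file_voucher)) is O(file_voucher → halt_line), and O(file_voucher) is already established, so O(halt_line).
With premise 3, O(halt_line → ¬seal_charter), the K-axiom yields O(¬seal_charter).
Applying K to premise 1 (O(¬seal_charter → anonymize_directive)) and O(¬seal_charter) yields O(anonymize_directive).
Premise 10 is O(¬reboot_node → ¬anonymize_directive); contrapositively O(anonymize_directive → reboot_node). Since O(anonymize_directive) holds, K gives O(reboot_node).
Premises 4, 5, 7, 9 do not contribute to this derivation.
Hence reboot_node is obligatory.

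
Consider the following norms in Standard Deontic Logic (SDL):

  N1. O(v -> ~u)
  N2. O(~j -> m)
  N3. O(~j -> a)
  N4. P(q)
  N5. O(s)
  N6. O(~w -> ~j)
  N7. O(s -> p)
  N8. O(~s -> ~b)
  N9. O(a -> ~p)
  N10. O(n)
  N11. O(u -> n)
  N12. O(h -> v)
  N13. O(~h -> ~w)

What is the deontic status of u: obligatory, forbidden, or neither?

Forbidden

From premise 5 we have O(s).
With premise 7, O(s -> p), the K-axiom yields O(p).
Premise 9 is O(a -> ~p); contrapositively O(p -> ~a). Since O(p) holds, K gives O(~a).
Premise 3 is O(~j -> a); contrapositively O(~a -> j). Since O(~a) holds, K gives O(j).
Premise 6, O(~w -> ~j), contraposes to O(j -> w); with O(j) we get O(w).
The contrapositive of premise 13 (O(~h -> ~w)) is O(w -> h), and O(w) is already established, so O(h).
With premise 12, O(h -> v), the K-axiom yields O(v).
From O(v) and premise 1, O(v -> ~u), we obtain O(~u).
Premises 2, 4, 8, 10, 11 do not contribute to this derivation.
Thus O(~u), which is F(u): u is forbidden.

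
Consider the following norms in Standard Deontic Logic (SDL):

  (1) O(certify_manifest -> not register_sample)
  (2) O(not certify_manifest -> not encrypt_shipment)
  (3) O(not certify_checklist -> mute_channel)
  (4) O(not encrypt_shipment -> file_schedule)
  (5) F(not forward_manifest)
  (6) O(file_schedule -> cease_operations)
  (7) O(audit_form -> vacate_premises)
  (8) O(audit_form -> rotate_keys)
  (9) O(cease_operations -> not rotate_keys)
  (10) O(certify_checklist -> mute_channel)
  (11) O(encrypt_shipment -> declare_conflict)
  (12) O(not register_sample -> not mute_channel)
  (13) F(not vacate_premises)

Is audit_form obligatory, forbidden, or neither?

Premises 10 and 3 cover both cases: O(certify_checklist -> mute_channel) and O(not certify_checklist -> mute_channel). Since certify_checklist ∨ not certify_checklist is a tautology, O(mute_channel) follows.
The contrapositive of premise 12 (O(not register_sample -> not mute_channel)) is O(mute_channel -> register_sample), and O(mute_channel) is already established, so O(register_sample).
Premise 1, O(certify_manifest -> not register_sample), contraposes to O(register_sample -> not certify_manifest); with O(register_sample) we get O(not certify_manifest).
Premise 2 is O(not certify_manifest -> not encrypt_shipment); since O(not certify_manifest), deontic closure gives O(not encrypt_shipment).
Applying K to premise 4 (O(not encrypt_shipment -> file_schedule)) and O(not encrypt_shipment) yields O(file_schedule).
From O(file_schedule) and premise 6, O(file_schedule -> cease_operations), we obtain O(cease_operations).
With premise 9, O(cease_operations -> not rotate_keys), the K-axiom yields O(not rotate_keys).
The contrapositive of premise 8 (O(audit_form -> rotate_keys)) is O(not rotate_keys -> not audit_form), and O(not rotate_keys) is already established, so O(not audit_form).
Premises 5, 7, 11, 13 do not contribute to this derivation.
Thus O(not audit_form), which is F(audit_form): audit_form is forbidden.

Forbidden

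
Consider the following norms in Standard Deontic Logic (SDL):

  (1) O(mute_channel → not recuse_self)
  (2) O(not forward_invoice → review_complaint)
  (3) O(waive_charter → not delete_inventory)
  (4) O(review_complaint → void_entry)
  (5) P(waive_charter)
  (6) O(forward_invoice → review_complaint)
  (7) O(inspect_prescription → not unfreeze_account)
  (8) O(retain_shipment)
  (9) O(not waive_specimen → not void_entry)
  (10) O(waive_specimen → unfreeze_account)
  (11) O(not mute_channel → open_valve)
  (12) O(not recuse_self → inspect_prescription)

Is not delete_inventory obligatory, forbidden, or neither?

Neither

Premise 3 is O(waive_charter → not delete_inventory), but O(waive_charter) is not derivable from the premises (the permission P(waive_charter) asserts only not O(not waive_charter), not O(waive_charter)), so it does not yield O(not delete_inventory).
No premise or chain of K-axiom applications forces O(not delete_inventory), and none forces O(delete_inventory). So not delete_inventory is neither obligatory nor forbidden under these norms.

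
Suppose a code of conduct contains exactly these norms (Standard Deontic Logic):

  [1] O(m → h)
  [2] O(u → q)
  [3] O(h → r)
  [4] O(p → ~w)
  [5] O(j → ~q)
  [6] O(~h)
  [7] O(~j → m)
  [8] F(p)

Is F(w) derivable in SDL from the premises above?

No

Premise 4 is O(p → ~w), but O(p) is not derivable from the premises, so it does not yield O(~w).
No other premise forces O(~w). An ideal world satisfying every premise can still have w true, so F(w) is not derivable.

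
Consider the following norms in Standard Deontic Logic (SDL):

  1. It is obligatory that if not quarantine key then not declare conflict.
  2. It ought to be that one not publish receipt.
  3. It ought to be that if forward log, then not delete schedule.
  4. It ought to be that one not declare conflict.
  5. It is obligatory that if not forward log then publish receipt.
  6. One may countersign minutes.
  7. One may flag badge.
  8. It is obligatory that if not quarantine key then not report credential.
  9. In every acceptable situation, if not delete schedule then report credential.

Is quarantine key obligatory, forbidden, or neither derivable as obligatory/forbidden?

Obligatory

Premise 2 gives O(¬publish_receipt).
Premise 5 is O(¬forward_log → publish_receipt); contrapositively O(¬publish_receipt → forward_log). Since O(¬publish_receipt) holds, K gives O(forward_log).
From O(forward_log) and premise 3, O(forward_log → ¬delete_schedule), we obtain O(¬delete_schedule).
From O(¬delete_schedule) and premise 9, O(¬delete_schedule → report_credential), we obtain O(report_credential).
Premise 8 is O(¬quarantine_key → ¬report_credential); contrapositively O(report_credential → quarantine_key). Since O(report_credential) holds, K gives O(quarantine_key).
Premises 1, 4, 6, 7 do not contribute to this derivation.
Hence quarantine_key is obligatory.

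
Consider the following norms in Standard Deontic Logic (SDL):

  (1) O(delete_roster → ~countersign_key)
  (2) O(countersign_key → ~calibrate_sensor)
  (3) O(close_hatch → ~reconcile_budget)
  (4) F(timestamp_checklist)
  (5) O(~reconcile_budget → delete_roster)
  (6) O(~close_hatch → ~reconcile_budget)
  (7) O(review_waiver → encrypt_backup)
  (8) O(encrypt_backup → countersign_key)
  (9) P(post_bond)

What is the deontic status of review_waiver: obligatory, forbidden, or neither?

Forbidden

Premises 3 and 6 are O(close_hatch → ~reconcile_budget) and O(~close_hatch → ~reconcile_budget); every ideal world satisfies close_hatch or ~close_hatch, so in either case ~reconcile_budget holds — hence O(~reconcile_budget).
Applying K to premise 5 (O(~reconcile_budget → delete_roster)) and O(~reconcile_budget) yields O(delete_roster).
From O(delete_roster) and premise 1, O(delete_roster → ~countersign_key), we obtain O(~countersign_key).
Premise 8 is O(encrypt_backup → countersign_key); contrapositively O(~countersign_key → ~encrypt_backup). Since O(~countersign_key) holds, K gives O(~encrypt_backup).
Premise 7 is O(review_waiver → encrypt_backup); contrapositively O(~encrypt_backup → ~review_waiver). Since O(~encrypt_backup) holds, K gives O(~review_waiver).
Premises 2, 4, 9 do not contribute to this derivation.
Thus O(~review_waiver), which is F(review_waiver): review_waiver is forbidden.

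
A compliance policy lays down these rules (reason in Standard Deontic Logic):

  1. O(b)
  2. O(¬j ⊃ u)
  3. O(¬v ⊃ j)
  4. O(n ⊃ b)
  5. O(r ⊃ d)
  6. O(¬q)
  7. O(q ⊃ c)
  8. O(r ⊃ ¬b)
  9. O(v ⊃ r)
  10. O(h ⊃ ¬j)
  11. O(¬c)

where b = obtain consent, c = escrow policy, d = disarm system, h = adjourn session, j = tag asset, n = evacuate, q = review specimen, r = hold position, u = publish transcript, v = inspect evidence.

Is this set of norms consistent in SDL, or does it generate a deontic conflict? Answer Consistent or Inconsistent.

Premise 7 is O(q ⊃ c), but O(q) is not derivable from the premises, so it does not yield O(c).
So O(c) is not derivable, and the apparent clash with O(¬c) does not arise.
A world satisfying every obligation exists (e.g. b=true, c=false, d=false, h=false, j=true, n=false, q=false, r=false, u=false, v=false); no atom is both obligatory and forbidden, so the set is consistent.

Consistent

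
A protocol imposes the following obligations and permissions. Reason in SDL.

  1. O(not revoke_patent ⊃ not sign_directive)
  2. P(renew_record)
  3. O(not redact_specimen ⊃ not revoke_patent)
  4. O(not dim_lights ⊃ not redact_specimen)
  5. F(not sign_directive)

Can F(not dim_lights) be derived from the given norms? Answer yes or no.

Premise 5, F(not sign_directive), is equivalent to O(sign_directive).
Premise 1 is O(not revoke_patent ⊃ not sign_directive); contrapositively O(sign_directive ⊃ revoke_patent). Since O(sign_directive) holds, K gives O(revoke_patent).
Premise 3 is O(not redact_specimen ⊃ not revoke_patent); contrapositively O(revoke_patent ⊃ redact_specimen). Since O(revoke_patent) holds, K gives O(redact_specimen).
Premise 4 is O(not dim_lights ⊃ not redact_specimen); contrapositively O(redact_specimen ⊃ dim_lights). Since O(redact_specimen) holds, K gives O(dim_lights).
Premise 2 does not contribute to this derivation.
So O(dim_lights) holds, i.e. F(not dim_lights). The claim follows.

Yes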